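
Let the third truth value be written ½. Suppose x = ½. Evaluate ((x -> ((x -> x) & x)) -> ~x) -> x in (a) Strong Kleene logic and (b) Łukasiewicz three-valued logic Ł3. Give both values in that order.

½; true

In Strong Kleene logic: x -> x = ½ -> ½ = ½  [~½ | ½]
(x -> x) & x = ½ & ½ = ½
x -> ((x -> x) & x) = ½ -> ½ = ½
~x = ~½ = ½
(x -> ((x -> x) & x)) -> ~x = ½ -> ½ = ½
((x -> ((x -> x) & x)) -> ~x) -> x = ½ -> ½ = ½
In Łukasiewicz three-valued logic Ł3: x -> x = ½ -> ½ = true  [min(1, 1−½+½)]
(x -> x) & x = true & ½ = ½
x -> ((x -> x) & x) = ½ -> ½ = true
~x = ~½ = ½
(x -> ((x -> x) & x)) -> ~x = true -> ½ = ½
((x -> ((x -> x) & x)) -> ~x) -> x = ½ -> ½ = true
They differ because Strong Kleene logic and Łukasiewicz three-valued logic Ł3 treat ½ differently under implication.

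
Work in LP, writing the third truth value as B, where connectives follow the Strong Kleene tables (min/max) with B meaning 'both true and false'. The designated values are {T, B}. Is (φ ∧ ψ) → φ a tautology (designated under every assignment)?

Every assignment of φ, ψ over {T, B, F} gives a value in {T, B}.
In particular, with φ=B, ψ=B: (φ ∧ ψ) → φ = B.

Yes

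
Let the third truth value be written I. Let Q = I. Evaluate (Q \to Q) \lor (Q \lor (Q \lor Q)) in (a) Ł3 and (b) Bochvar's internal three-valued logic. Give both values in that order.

In Ł3: Q \to Q = I \to I = ⊤
Q \lor Q = I \lor I = I
Q \lor (Q \lor Q) = I \lor I = I
(Q \to Q) \lor (Q \lor (Q \lor Q)) = ⊤ \lor I = ⊤
In Bochvar's internal three-valued logic: Q \to Q = I \to I = I  [any arg is the third value ⇒ result is the third value]
Q \lor Q = I \lor I = I
Q \lor (Q \lor Q) = I \lor I = I
(Q \to Q) \lor (Q \lor (Q \lor Q)) = I \lor I = I
They differ because Ł3 and Bochvar's internal three-valued logic treat I differently under the binary connectives.

⊤; I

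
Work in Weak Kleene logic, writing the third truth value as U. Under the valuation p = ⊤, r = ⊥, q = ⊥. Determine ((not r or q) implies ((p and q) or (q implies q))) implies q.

⊥

not r = not ⊥ = ⊤
not r or q = ⊤ or ⊥ = ⊤
p and q = ⊤ and ⊥ = ⊥
q implies q = ⊥ implies ⊥ = ⊤
(p and q) or (q implies q) = ⊥ or ⊤ = ⊤
(not r or q) implies ((p and q) or (q implies q)) = ⊤ implies ⊤ = ⊤
((not r or q) implies ((p and q) or (q implies q))) implies q = ⊤ implies ⊥ = ⊥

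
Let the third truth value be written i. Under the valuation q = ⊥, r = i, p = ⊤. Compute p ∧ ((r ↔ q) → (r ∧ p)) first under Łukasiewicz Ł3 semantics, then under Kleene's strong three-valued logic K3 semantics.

In Łukasiewicz Ł3: r ↔ q = i ↔ ⊥ = i  [1 − |½−0|]
r ∧ p = i ∧ ⊤ = i
(r ↔ q) → (r ∧ p) = i → i = ⊤
p ∧ ((r ↔ q) → (r ∧ p)) = ⊤ ∧ ⊤ = ⊤
In Kleene's strong three-valued logic K3: r ↔ q = i ↔ ⊥ = i
r ∧ p = i ∧ ⊤ = i
(r ↔ q) → (r ∧ p) = i → i = i  [¬i ∨ i]
p ∧ ((r ↔ q) → (r ∧ p)) = ⊤ ∧ i = i
They differ because Łukasiewicz Ł3 and Kleene's strong three-valued logic K3 treat i differently under implication.

⊤; i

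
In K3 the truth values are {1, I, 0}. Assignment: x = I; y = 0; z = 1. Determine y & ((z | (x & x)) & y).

x & x = I & I = I
z | (x & x) = 1 | I = 1
(z | (x & x)) & y = 1 & 0 = 0
y & ((z | (x & x)) & y) = 0 & 0 = 0

0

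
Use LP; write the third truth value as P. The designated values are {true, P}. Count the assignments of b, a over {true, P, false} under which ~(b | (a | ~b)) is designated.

2

Designated under: (b=P, a=P); (b=P, a=false).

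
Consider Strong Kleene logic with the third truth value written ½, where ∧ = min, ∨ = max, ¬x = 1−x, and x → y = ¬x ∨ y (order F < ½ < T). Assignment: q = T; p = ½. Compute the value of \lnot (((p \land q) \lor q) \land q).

F

p \land q = ½ \land T = ½
(p \land q) \lor q = ½ \lor T = T
((p \land q) \lor q) \land q = T \land T = T
\lnot (((p \land q) \lor q) \land q) = \lnot T = F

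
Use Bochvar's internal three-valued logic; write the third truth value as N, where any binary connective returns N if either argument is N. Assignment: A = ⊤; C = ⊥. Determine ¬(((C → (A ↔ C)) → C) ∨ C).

⊤

A ↔ C = ⊤ ↔ ⊥ = ⊥
C → (A ↔ C) = ⊥ → ⊥ = ⊤
(C → (A ↔ C)) → C = ⊤ → ⊥ = ⊥
((C → (A ↔ C)) → C) ∨ C = ⊥ ∨ ⊥ = ⊥
¬(((C → (A ↔ C)) → C) ∨ C) = ¬⊥ = ⊤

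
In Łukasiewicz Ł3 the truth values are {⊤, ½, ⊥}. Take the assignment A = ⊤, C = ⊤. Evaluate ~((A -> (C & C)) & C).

⊥

C & C = ⊤ & ⊤ = ⊤
A -> (C & C) = ⊤ -> ⊤ = ⊤
(A -> (C & C)) & C = ⊤ & ⊤ = ⊤
~((A -> (C & C)) & C) = ~⊤ = ⊥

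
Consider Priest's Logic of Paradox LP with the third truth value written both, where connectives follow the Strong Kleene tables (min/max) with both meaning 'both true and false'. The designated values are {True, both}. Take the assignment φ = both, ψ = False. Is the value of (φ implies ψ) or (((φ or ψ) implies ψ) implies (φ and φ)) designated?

Yes

φ implies ψ = both implies False = both  [not both or False]
φ or ψ = both or False = both
(φ or ψ) implies ψ = both implies False = both
φ and φ = both and both = both
((φ or ψ) implies ψ) implies (φ and φ) = both implies both = both
(φ implies ψ) or (((φ or ψ) implies ψ) implies (φ and φ)) = both or both = both
both ∈ {True, both}.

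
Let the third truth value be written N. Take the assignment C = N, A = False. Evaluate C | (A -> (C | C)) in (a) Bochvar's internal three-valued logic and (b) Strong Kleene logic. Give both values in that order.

In Bochvar's internal three-valued logic: C | C = N | N = N
A -> (C | C) = False -> N = N  [any arg is the third value ⇒ result is the third value]
C | (A -> (C | C)) = N | N = N
In Strong Kleene logic: C | C = N | N = N
A -> (C | C) = False -> N = True
C | (A -> (C | C)) = N | True = True
They differ because Bochvar's internal three-valued logic and Strong Kleene logic treat N differently under the binary connectives.

N; True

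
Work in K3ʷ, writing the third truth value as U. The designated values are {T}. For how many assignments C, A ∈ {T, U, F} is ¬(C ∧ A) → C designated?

Designated under: (C=T, A=T); (C=T, A=F).

2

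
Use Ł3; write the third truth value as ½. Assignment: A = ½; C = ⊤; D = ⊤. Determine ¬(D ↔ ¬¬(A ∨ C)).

⊥

A ∨ C = ½ ∨ ⊤ = ⊤
¬(A ∨ C) = ¬⊤ = ⊥
¬¬(A ∨ C) = ¬⊥ = ⊤
D ↔ ¬¬(A ∨ C) = ⊤ ↔ ⊤ = ⊤
¬(D ↔ ¬¬(A ∨ C)) = ¬⊤ = ⊥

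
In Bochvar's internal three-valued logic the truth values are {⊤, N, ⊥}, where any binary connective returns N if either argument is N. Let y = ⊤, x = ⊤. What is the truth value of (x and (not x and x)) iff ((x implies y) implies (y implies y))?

⊥

not x = not ⊤ = ⊥
not x and x = ⊥ and ⊤ = ⊥
x and (not x and x) = ⊤ and ⊥ = ⊥
x implies y = ⊤ implies ⊤ = ⊤
y implies y = ⊤ implies ⊤ = ⊤
(x implies y) implies (y implies y) = ⊤ implies ⊤ = ⊤
(x and (not x and x)) iff ((x implies y) implies (y implies y)) = ⊥ iff ⊤ = ⊥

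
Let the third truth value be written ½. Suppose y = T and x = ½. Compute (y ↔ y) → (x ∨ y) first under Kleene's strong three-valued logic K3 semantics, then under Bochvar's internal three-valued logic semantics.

In Kleene's strong three-valued logic K3: y ↔ y = T ↔ T = T
x ∨ y = ½ ∨ T = T
(y ↔ y) → (x ∨ y) = T → T = T
In Bochvar's internal three-valued logic: y ↔ y = T ↔ T = T
x ∨ y = ½ ∨ T = ½
(y ↔ y) → (x ∨ y) = T → ½ = ½
They differ because Kleene's strong three-valued logic K3 and Bochvar's internal three-valued logic treat ½ differently under the binary connectives.

T; ½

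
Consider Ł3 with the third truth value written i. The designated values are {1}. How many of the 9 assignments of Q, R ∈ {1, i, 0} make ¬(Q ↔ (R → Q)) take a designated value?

1

Designated under: (Q=0, R=0).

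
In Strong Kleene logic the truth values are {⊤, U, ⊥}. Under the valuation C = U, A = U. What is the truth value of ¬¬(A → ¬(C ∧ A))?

C ∧ A = U ∧ U = U
¬(C ∧ A) = ¬U = U
A → ¬(C ∧ A) = U → U = U
¬(A → ¬(C ∧ A)) = ¬U = U
¬¬(A → ¬(C ∧ A)) = ¬U = U

U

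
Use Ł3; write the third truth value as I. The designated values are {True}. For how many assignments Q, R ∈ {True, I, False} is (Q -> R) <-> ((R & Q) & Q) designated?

3

Designated under: (Q=True, R=True); (Q=True, R=I); (Q=True, R=False).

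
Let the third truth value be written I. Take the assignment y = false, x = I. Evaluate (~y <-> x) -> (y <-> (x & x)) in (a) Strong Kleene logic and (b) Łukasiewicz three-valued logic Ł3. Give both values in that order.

I; true

In Strong Kleene logic: ~y = ~false = true
~y <-> x = true <-> I = I
x & x = I & I = I
y <-> (x & x) = false <-> I = I
(~y <-> x) -> (y <-> (x & x)) = I -> I = I
In Łukasiewicz three-valued logic Ł3: ~y = ~false = true
~y <-> x = true <-> I = I  [1 − |1−½|]
x & x = I & I = I
y <-> (x & x) = false <-> I = I
(~y <-> x) -> (y <-> (x & x)) = I -> I = true
They differ because Strong Kleene logic and Łukasiewicz three-valued logic Ł3 treat I differently under implication.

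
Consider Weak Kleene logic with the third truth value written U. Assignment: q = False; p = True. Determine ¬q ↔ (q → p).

True

¬q = ¬False = True
q → p = False → True = True
¬q ↔ (q → p) = True ↔ True = True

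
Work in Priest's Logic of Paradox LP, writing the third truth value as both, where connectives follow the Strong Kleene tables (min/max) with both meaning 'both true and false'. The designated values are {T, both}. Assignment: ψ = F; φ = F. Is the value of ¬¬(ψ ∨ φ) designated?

No

ψ ∨ φ = F ∨ F = F
¬(ψ ∨ φ) = ¬F = T
¬¬(ψ ∨ φ) = ¬T = F
F ∉ {T, both}.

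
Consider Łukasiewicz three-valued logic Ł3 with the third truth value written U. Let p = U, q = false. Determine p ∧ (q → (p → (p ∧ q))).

p ∧ q = U ∧ false = false
p → (p ∧ q) = U → false = U  [min(1, 1−½+0)]
q → (p → (p ∧ q)) = false → U = true
p ∧ (q → (p → (p ∧ q))) = U ∧ true = U

U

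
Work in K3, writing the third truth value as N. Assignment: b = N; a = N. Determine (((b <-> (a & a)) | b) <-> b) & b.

N

a & a = N & N = N
b <-> (a & a) = N <-> N = N
(b <-> (a & a)) | b = N | N = N
((b <-> (a & a)) | b) <-> b = N <-> N = N
(((b <-> (a & a)) | b) <-> b) & b = N & N = N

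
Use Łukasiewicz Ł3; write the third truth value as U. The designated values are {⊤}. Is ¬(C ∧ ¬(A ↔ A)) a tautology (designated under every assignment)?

Every assignment of C, A over {⊤, U, ⊥} gives a value in {⊤}.
In particular, with C=U, A=U: ¬(C ∧ ¬(A ↔ A)) = ⊤.

Yes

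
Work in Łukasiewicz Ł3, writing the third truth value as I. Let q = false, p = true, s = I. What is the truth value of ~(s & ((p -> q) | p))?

p -> q = true -> false = false
(p -> q) | p = false | true = true
s & ((p -> q) | p) = I & true = I
~(s & ((p -> q) | p)) = ~I = I

I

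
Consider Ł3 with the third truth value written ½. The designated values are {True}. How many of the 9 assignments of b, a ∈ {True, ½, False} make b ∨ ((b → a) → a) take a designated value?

5

Of the 9 assignments, 5 give a value in {True}.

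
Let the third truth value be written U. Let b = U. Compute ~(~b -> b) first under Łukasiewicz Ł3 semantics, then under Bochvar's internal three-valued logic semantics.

In Łukasiewicz Ł3: ~b = ~U = U
~b -> b = U -> U = 1  [min(1, 1−½+½)]
~(~b -> b) = ~1 = 0
In Bochvar's internal three-valued logic: ~b = ~U = U
~b -> b = U -> U = U  [any arg is the third value ⇒ result is the third value]
~(~b -> b) = ~U = U
They differ because Łukasiewicz Ł3 and Bochvar's internal three-valued logic treat U differently under the binary connectives.

0; U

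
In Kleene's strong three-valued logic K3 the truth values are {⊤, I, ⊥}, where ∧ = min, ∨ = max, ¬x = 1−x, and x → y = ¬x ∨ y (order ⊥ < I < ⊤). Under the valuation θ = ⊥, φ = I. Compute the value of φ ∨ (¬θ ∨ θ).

¬θ = ¬⊥ = ⊤
¬θ ∨ θ = ⊤ ∨ ⊥ = ⊤
φ ∨ (¬θ ∨ θ) = I ∨ ⊤ = ⊤

⊤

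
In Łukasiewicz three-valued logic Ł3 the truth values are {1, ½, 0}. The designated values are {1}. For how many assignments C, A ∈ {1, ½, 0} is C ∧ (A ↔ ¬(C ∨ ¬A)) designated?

1

Designated under: (C=1, A=0).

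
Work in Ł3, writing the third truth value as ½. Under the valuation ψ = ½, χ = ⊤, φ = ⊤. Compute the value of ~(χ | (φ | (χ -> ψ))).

χ -> ψ = ⊤ -> ½ = ½
φ | (χ -> ψ) = ⊤ | ½ = ⊤
χ | (φ | (χ -> ψ)) = ⊤ | ⊤ = ⊤
~(χ | (φ | (χ -> ψ))) = ~⊤ = ⊥

⊥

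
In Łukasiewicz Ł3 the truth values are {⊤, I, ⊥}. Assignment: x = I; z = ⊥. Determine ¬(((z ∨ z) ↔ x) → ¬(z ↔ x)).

⊥

z ∨ z = ⊥ ∨ ⊥ = ⊥
(z ∨ z) ↔ x = ⊥ ↔ I = I  [1 − |0−½|]
z ↔ x = ⊥ ↔ I = I
¬(z ↔ x) = ¬I = I
((z ∨ z) ↔ x) → ¬(z ↔ x) = I → I = ⊤
¬(((z ∨ z) ↔ x) → ¬(z ↔ x)) = ¬⊤ = ⊥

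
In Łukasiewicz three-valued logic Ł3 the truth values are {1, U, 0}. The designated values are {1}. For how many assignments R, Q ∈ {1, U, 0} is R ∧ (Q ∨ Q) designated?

Designated under: (R=1, Q=1).

1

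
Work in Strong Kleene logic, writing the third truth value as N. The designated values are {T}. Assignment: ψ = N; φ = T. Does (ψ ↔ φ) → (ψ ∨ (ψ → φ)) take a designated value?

Yes

ψ ↔ φ = N ↔ T = N
ψ → φ = N → T = T  [¬N ∨ T]
ψ ∨ (ψ → φ) = N ∨ T = T
(ψ ↔ φ) → (ψ ∨ (ψ → φ)) = N → T = T
T ∈ {T}.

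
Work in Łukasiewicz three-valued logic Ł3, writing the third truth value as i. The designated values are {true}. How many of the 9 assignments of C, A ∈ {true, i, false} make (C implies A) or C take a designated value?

8

Of the 9 assignments, 8 give a value in {true}.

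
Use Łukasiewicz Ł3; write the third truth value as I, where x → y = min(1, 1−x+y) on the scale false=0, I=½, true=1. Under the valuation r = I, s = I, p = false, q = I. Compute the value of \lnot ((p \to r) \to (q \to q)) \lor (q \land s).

p \to r = false \to I = true  [min(1, 1−0+½)]
q \to q = I \to I = true
(p \to r) \to (q \to q) = true \to true = true
\lnot ((p \to r) \to (q \to q)) = \lnot true = false
q \land s = I \land I = I
\lnot ((p \to r) \to (q \to q)) \lor (q \land s) = false \lor I = I

I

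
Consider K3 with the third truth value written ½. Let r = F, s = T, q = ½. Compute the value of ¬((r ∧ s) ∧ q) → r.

r ∧ s = F ∧ T = F
(r ∧ s) ∧ q = F ∧ ½ = F
¬((r ∧ s) ∧ q) = ¬F = T
¬((r ∧ s) ∧ q) → r = T → F = F

F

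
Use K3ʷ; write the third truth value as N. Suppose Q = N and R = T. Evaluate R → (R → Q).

N

R → Q = T → N = N  [any arg is the third value ⇒ result is the third value]
R → (R → Q) = T → N = N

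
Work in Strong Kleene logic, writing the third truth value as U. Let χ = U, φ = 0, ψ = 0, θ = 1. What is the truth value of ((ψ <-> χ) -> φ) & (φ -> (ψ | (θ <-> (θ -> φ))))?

ψ <-> χ = 0 <-> U = U
(ψ <-> χ) -> φ = U -> 0 = U  [~U | 0]
θ -> φ = 1 -> 0 = 0
θ <-> (θ -> φ) = 1 <-> 0 = 0
ψ | (θ <-> (θ -> φ)) = 0 | 0 = 0
φ -> (ψ | (θ <-> (θ -> φ))) = 0 -> 0 = 1
((ψ <-> χ) -> φ) & (φ -> (ψ | (θ <-> (θ -> φ)))) = U & 1 = U

U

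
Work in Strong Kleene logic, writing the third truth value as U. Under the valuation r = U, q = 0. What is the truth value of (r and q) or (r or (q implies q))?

r and q = U and 0 = 0
q implies q = 0 implies 0 = 1
r or (q implies q) = U or 1 = 1
(r and q) or (r or (q implies q)) = 0 or 1 = 1

1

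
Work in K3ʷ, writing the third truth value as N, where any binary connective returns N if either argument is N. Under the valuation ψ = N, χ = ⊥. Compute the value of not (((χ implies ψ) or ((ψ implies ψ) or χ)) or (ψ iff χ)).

N

χ implies ψ = ⊥ implies N = N  [any arg is the third value ⇒ result is the third value]
ψ implies ψ = N implies N = N
(ψ implies ψ) or χ = N or ⊥ = N
(χ implies ψ) or ((ψ implies ψ) or χ) = N or N = N
ψ iff χ = N iff ⊥ = N
((χ implies ψ) or ((ψ implies ψ) or χ)) or (ψ iff χ) = N or N = N
not (((χ implies ψ) or ((ψ implies ψ) or χ)) or (ψ iff χ)) = not N = N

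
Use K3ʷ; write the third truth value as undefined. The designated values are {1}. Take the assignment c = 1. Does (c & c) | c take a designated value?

c & c = 1 & 1 = 1
(c & c) | c = 1 | 1 = 1
1 ∈ {1}.

Yes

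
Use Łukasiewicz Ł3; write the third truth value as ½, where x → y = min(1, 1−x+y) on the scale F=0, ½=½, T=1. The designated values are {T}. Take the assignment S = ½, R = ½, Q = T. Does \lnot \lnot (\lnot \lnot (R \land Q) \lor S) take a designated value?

R \land Q = ½ \land T = ½
\lnot (R \land Q) = \lnot ½ = ½
\lnot \lnot (R \land Q) = \lnot ½ = ½
\lnot \lnot (R \land Q) \lor S = ½ \lor ½ = ½
\lnot (\lnot \lnot (R \land Q) \lor S) = \lnot ½ = ½
\lnot \lnot (\lnot \lnot (R \land Q) \lor S) = \lnot ½ = ½
½ ∉ {T}.

No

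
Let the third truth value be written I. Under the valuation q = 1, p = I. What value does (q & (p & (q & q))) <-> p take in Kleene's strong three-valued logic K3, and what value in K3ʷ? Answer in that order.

In Kleene's strong three-valued logic K3: q & q = 1 & 1 = 1
p & (q & q) = I & 1 = I
q & (p & (q & q)) = 1 & I = I
(q & (p & (q & q))) <-> p = I <-> I = I
In K3ʷ: q & q = 1 & 1 = 1
p & (q & q) = I & 1 = I
q & (p & (q & q)) = 1 & I = I
(q & (p & (q & q))) <-> p = I <-> I = I

I; I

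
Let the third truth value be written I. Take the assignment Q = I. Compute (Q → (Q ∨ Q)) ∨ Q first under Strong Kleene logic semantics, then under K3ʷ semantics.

I; I

In Strong Kleene logic: Q ∨ Q = I ∨ I = I
Q → (Q ∨ Q) = I → I = I  [¬I ∨ I]
(Q → (Q ∨ Q)) ∨ Q = I ∨ I = I
In K3ʷ: Q ∨ Q = I ∨ I = I
Q → (Q ∨ Q) = I → I = I
(Q → (Q ∨ Q)) ∨ Q = I ∨ I = I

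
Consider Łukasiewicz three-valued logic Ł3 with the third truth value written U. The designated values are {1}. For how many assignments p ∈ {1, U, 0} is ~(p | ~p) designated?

0

p=1: 0 ·
p=U: U ·
p=0: 0 ·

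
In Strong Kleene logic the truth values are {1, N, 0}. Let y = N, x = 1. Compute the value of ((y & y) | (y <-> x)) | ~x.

y & y = N & N = N
y <-> x = N <-> 1 = N
(y & y) | (y <-> x) = N | N = N
~x = ~1 = 0
((y & y) | (y <-> x)) | ~x = N | 0 = N

N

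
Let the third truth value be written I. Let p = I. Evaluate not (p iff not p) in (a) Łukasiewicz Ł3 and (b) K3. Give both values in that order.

In Łukasiewicz Ł3: not p = not I = I
p iff not p = I iff I = 1  [1 − |½−½|]
not (p iff not p) = not 1 = 0
In K3: not p = not I = I
p iff not p = I iff I = I
not (p iff not p) = not I = I
They differ because Łukasiewicz Ł3 and K3 treat I differently under implication.

0; I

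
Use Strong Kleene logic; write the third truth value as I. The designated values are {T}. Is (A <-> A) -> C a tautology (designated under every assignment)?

No

Countermodel: A=T, C=I gives I, which is not designated.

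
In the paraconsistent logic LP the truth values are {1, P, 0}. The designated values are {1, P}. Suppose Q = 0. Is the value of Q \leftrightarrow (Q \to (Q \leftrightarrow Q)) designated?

No

Q \leftrightarrow Q = 0 \leftrightarrow 0 = 1
Q \to (Q \leftrightarrow Q) = 0 \to 1 = 1
Q \leftrightarrow (Q \to (Q \leftrightarrow Q)) = 0 \leftrightarrow 1 = 0
0 ∉ {1, P}.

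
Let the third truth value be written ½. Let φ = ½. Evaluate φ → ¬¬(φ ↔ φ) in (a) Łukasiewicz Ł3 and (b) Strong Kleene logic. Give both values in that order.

1; ½

In Łukasiewicz Ł3: φ ↔ φ = ½ ↔ ½ = 1  [1 − |½−½|]
¬(φ ↔ φ) = ¬1 = 0
¬¬(φ ↔ φ) = ¬0 = 1
φ → ¬¬(φ ↔ φ) = ½ → 1 = 1
In Strong Kleene logic: φ ↔ φ = ½ ↔ ½ = ½
¬(φ ↔ φ) = ¬½ = ½
¬¬(φ ↔ φ) = ¬½ = ½
φ → ¬¬(φ ↔ φ) = ½ → ½ = ½  [¬½ ∨ ½]
They differ because Łukasiewicz Ł3 and Strong Kleene logic treat ½ differently under implication.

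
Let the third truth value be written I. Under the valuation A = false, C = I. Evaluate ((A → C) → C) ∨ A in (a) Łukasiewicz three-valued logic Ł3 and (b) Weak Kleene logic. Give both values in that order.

I; I

In Łukasiewicz three-valued logic Ł3: A → C = false → I = true  [min(1, 1−0+½)]
(A → C) → C = true → I = I
((A → C) → C) ∨ A = I ∨ false = I
In Weak Kleene logic: A → C = false → I = I  [any arg is the third value ⇒ result is the third value]
(A → C) → C = I → I = I
((A → C) → C) ∨ A = I ∨ false = I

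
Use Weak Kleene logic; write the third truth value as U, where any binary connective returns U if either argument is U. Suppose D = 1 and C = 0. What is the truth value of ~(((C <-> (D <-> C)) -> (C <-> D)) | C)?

1

D <-> C = 1 <-> 0 = 0
C <-> (D <-> C) = 0 <-> 0 = 1
C <-> D = 0 <-> 1 = 0
(C <-> (D <-> C)) -> (C <-> D) = 1 -> 0 = 0
((C <-> (D <-> C)) -> (C <-> D)) | C = 0 | 0 = 0
~(((C <-> (D <-> C)) -> (C <-> D)) | C) = ~0 = 1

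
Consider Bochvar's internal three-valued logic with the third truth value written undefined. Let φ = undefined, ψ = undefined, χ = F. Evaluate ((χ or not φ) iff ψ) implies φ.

undefined

not φ = not undefined = undefined
χ or not φ = F or undefined = undefined
(χ or not φ) iff ψ = undefined iff undefined = undefined
((χ or not φ) iff ψ) implies φ = undefined implies undefined = undefined  [any arg is the third value ⇒ result is the third value]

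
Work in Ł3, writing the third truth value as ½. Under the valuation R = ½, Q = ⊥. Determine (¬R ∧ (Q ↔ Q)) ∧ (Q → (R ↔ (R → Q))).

¬R = ¬½ = ½
Q ↔ Q = ⊥ ↔ ⊥ = ⊤
¬R ∧ (Q ↔ Q) = ½ ∧ ⊤ = ½
R → Q = ½ → ⊥ = ½
R ↔ (R → Q) = ½ ↔ ½ = ⊤
Q → (R ↔ (R → Q)) = ⊥ → ⊤ = ⊤
(¬R ∧ (Q ↔ Q)) ∧ (Q → (R ↔ (R → Q))) = ½ ∧ ⊤ = ½

½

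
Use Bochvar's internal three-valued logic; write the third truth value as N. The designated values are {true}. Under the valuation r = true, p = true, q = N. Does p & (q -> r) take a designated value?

q -> r = N -> true = N  [any arg is the third value ⇒ result is the third value]
p & (q -> r) = true & N = N
N ∉ {true}.

No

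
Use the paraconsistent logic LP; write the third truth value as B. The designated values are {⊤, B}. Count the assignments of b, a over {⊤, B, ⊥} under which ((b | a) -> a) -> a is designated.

Of the 9 assignments, 8 give a value in {⊤, B}.

8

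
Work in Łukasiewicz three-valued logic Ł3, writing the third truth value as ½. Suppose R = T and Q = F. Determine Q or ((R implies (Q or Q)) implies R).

T

Q or Q = F or F = F
R implies (Q or Q) = T implies F = F
(R implies (Q or Q)) implies R = F implies T = T
Q or ((R implies (Q or Q)) implies R) = F or T = T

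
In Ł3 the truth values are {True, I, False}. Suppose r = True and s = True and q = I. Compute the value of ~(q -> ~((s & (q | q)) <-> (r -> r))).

q | q = I | I = I
s & (q | q) = True & I = I
r -> r = True -> True = True
(s & (q | q)) <-> (r -> r) = I <-> True = I  [1 − |½−1|]
~((s & (q | q)) <-> (r -> r)) = ~I = I
q -> ~((s & (q | q)) <-> (r -> r)) = I -> I = True
~(q -> ~((s & (q | q)) <-> (r -> r))) = ~True = False

False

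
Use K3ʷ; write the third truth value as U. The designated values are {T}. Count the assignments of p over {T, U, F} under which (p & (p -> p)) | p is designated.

1

p=T: T ✓
p=U: U ·
p=F: F ·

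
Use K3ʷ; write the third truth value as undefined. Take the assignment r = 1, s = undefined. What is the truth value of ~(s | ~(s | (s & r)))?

s & r = undefined & 1 = undefined
s | (s & r) = undefined | undefined = undefined
~(s | (s & r)) = ~undefined = undefined
s | ~(s | (s & r)) = undefined | undefined = undefined
~(s | ~(s | (s & r))) = ~undefined = undefined

undefined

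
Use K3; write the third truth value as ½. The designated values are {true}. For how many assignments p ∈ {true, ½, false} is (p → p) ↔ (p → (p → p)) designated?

2

p=true: true ✓
p=½: ½ ·
p=false: true ✓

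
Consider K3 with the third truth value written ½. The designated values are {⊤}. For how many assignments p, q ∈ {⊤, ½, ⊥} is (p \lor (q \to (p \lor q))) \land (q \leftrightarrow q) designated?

Of the 9 assignments, 6 give a value in {⊤}.

6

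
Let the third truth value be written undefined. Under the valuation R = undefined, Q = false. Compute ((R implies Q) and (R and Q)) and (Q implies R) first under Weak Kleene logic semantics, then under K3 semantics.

undefined; false

In Weak Kleene logic: R implies Q = undefined implies false = undefined  [any arg is the third value ⇒ result is the third value]
R and Q = undefined and false = undefined
(R implies Q) and (R and Q) = undefined and undefined = undefined
Q implies R = false implies undefined = undefined
((R implies Q) and (R and Q)) and (Q implies R) = undefined and undefined = undefined
In K3: R implies Q = undefined implies false = undefined  [not undefined or false]
R and Q = undefined and false = false
(R implies Q) and (R and Q) = undefined and false = false
Q implies R = false implies undefined = true
((R implies Q) and (R and Q)) and (Q implies R) = false and true = false
They differ because Weak Kleene logic and K3 treat undefined differently under the binary connectives.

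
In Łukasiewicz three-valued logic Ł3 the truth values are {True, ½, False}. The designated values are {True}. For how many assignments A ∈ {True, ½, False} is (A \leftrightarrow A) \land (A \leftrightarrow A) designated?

3

A=True: True ✓
A=½: True ✓
A=False: True ✓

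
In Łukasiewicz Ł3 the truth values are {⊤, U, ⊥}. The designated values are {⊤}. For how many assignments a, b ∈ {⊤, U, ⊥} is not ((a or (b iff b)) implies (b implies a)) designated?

1

Designated under: (a=⊥, b=⊤).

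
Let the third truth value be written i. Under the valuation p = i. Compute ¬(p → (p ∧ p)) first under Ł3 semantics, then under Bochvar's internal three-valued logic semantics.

0; i

In Ł3: p ∧ p = i ∧ i = i
p → (p ∧ p) = i → i = 1  [min(1, 1−½+½)]
¬(p → (p ∧ p)) = ¬1 = 0
In Bochvar's internal three-valued logic: p ∧ p = i ∧ i = i
p → (p ∧ p) = i → i = i  [any arg is the third value ⇒ result is the third value]
¬(p → (p ∧ p)) = ¬i = i
They differ because Ł3 and Bochvar's internal three-valued logic treat i differently under the binary connectives.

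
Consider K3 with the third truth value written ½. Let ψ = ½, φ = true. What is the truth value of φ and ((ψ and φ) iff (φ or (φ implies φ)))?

ψ and φ = ½ and true = ½
φ implies φ = true implies true = true
φ or (φ implies φ) = true or true = true
(ψ and φ) iff (φ or (φ implies φ)) = ½ iff true = ½
φ and ((ψ and φ) iff (φ or (φ implies φ))) = true and ½ = ½

½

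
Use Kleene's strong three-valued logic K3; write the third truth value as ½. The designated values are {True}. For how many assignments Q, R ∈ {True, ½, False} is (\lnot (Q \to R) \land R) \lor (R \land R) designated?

Designated under: (Q=True, R=True); (Q=½, R=True); (Q=False, R=True).

3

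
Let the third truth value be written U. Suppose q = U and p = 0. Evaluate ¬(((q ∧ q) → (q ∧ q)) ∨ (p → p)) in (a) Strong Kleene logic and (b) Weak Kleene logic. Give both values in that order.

0; U

In Strong Kleene logic: q ∧ q = U ∧ U = U
q ∧ q = U ∧ U = U
(q ∧ q) → (q ∧ q) = U → U = U  [¬U ∨ U]
p → p = 0 → 0 = 1
((q ∧ q) → (q ∧ q)) ∨ (p → p) = U ∨ 1 = 1
¬(((q ∧ q) → (q ∧ q)) ∨ (p → p)) = ¬1 = 0
In Weak Kleene logic: q ∧ q = U ∧ U = U
q ∧ q = U ∧ U = U
(q ∧ q) → (q ∧ q) = U → U = U  [any arg is the third value ⇒ result is the third value]
p → p = 0 → 0 = 1
((q ∧ q) → (q ∧ q)) ∨ (p → p) = U ∨ 1 = U
¬(((q ∧ q) → (q ∧ q)) ∨ (p → p)) = ¬U = U
They differ because Strong Kleene logic and Weak Kleene logic treat U differently under the binary connectives.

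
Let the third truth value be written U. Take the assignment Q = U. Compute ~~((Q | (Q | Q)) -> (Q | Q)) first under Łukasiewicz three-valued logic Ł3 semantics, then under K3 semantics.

⊤; U

In Łukasiewicz three-valued logic Ł3: Q | Q = U | U = U
Q | (Q | Q) = U | U = U
Q | Q = U | U = U
(Q | (Q | Q)) -> (Q | Q) = U -> U = ⊤
~((Q | (Q | Q)) -> (Q | Q)) = ~⊤ = ⊥
~~((Q | (Q | Q)) -> (Q | Q)) = ~⊥ = ⊤
In K3: Q | Q = U | U = U
Q | (Q | Q) = U | U = U
Q | Q = U | U = U
(Q | (Q | Q)) -> (Q | Q) = U -> U = U  [~U | U]
~((Q | (Q | Q)) -> (Q | Q)) = ~U = U
~~((Q | (Q | Q)) -> (Q | Q)) = ~U = U
They differ because Łukasiewicz three-valued logic Ł3 and K3 treat U differently under implication.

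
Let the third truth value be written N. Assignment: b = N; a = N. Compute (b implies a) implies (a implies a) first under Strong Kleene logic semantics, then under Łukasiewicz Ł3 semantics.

N; true

In Strong Kleene logic: b implies a = N implies N = N  [not N or N]
a implies a = N implies N = N
(b implies a) implies (a implies a) = N implies N = N
In Łukasiewicz Ł3: b implies a = N implies N = true  [min(1, 1−½+½)]
a implies a = N implies N = true
(b implies a) implies (a implies a) = true implies true = true
They differ because Strong Kleene logic and Łukasiewicz Ł3 treat N differently under implication.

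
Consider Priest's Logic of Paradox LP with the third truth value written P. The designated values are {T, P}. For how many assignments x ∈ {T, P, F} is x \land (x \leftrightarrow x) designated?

x=T: T ✓
x=P: P ✓
x=F: F ·

2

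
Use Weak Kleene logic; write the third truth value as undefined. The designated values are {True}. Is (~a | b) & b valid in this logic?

No

Countermodel: a=True, b=undefined gives undefined, which is not designated.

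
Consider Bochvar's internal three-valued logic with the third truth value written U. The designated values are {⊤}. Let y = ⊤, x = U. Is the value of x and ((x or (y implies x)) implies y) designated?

y implies x = ⊤ implies U = U  [any arg is the third value ⇒ result is the third value]
x or (y implies x) = U or U = U
(x or (y implies x)) implies y = U implies ⊤ = U
x and ((x or (y implies x)) implies y) = U and U = U
U ∉ {⊤}.

No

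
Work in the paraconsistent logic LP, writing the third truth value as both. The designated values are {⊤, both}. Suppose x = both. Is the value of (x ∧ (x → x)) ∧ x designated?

Yes

x → x = both → both = both
x ∧ (x → x) = both ∧ both = both
(x ∧ (x → x)) ∧ x = both ∧ both = both
both ∈ {⊤, both}.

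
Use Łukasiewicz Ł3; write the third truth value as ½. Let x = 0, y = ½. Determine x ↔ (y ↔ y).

0

y ↔ y = ½ ↔ ½ = 1
x ↔ (y ↔ y) = 0 ↔ 1 = 0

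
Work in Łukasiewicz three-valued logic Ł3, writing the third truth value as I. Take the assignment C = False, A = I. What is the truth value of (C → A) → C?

False

C → A = False → I = True  [min(1, 1−0+½)]
(C → A) → C = True → False = False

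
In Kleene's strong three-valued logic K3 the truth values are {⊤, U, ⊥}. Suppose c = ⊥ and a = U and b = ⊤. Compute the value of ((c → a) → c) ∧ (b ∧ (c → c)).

c → a = ⊥ → U = ⊤  [¬⊥ ∨ U]
(c → a) → c = ⊤ → ⊥ = ⊥
c → c = ⊥ → ⊥ = ⊤
b ∧ (c → c) = ⊤ ∧ ⊤ = ⊤
((c → a) → c) ∧ (b ∧ (c → c)) = ⊥ ∧ ⊤ = ⊥

⊥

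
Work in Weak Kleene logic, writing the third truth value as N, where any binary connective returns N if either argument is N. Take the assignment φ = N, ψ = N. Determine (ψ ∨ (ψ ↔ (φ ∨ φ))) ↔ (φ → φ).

N

φ ∨ φ = N ∨ N = N
ψ ↔ (φ ∨ φ) = N ↔ N = N
ψ ∨ (ψ ↔ (φ ∨ φ)) = N ∨ N = N
φ → φ = N → N = N
(ψ ∨ (ψ ↔ (φ ∨ φ))) ↔ (φ → φ) = N ↔ N = N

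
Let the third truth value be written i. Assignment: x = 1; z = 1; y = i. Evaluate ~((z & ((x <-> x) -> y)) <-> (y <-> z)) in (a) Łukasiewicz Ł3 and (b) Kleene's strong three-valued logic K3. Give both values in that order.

0; i

In Łukasiewicz Ł3: x <-> x = 1 <-> 1 = 1
(x <-> x) -> y = 1 -> i = i  [min(1, 1−1+½)]
z & ((x <-> x) -> y) = 1 & i = i
y <-> z = i <-> 1 = i
(z & ((x <-> x) -> y)) <-> (y <-> z) = i <-> i = 1
~((z & ((x <-> x) -> y)) <-> (y <-> z)) = ~1 = 0
In Kleene's strong three-valued logic K3: x <-> x = 1 <-> 1 = 1
(x <-> x) -> y = 1 -> i = i
z & ((x <-> x) -> y) = 1 & i = i
y <-> z = i <-> 1 = i
(z & ((x <-> x) -> y)) <-> (y <-> z) = i <-> i = i
~((z & ((x <-> x) -> y)) <-> (y <-> z)) = ~i = i
They differ because Łukasiewicz Ł3 and Kleene's strong three-valued logic K3 treat i differently under implication.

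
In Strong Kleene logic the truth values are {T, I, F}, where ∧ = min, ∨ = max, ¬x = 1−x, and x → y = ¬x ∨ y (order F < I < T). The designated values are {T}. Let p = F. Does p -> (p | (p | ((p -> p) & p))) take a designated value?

p -> p = F -> F = T
(p -> p) & p = T & F = F
p | ((p -> p) & p) = F | F = F
p | (p | ((p -> p) & p)) = F | F = F
p -> (p | (p | ((p -> p) & p))) = F -> F = T
T ∈ {T}.

Yes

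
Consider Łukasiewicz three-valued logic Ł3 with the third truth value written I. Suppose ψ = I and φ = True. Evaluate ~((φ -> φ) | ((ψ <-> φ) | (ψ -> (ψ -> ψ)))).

φ -> φ = True -> True = True
ψ <-> φ = I <-> True = I  [1 − |½−1|]
ψ -> ψ = I -> I = True
ψ -> (ψ -> ψ) = I -> True = True
(ψ <-> φ) | (ψ -> (ψ -> ψ)) = I | True = True
(φ -> φ) | ((ψ <-> φ) | (ψ -> (ψ -> ψ))) = True | True = True
~((φ -> φ) | ((ψ <-> φ) | (ψ -> (ψ -> ψ)))) = ~True = False

False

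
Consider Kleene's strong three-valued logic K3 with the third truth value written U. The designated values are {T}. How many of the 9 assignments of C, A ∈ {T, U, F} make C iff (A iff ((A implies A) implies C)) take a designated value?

Designated under: (C=T, A=T); (C=F, A=T).

2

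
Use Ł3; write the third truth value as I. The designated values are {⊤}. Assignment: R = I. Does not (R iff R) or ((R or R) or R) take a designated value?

R iff R = I iff I = ⊤
not (R iff R) = not ⊤ = ⊥
R or R = I or I = I
(R or R) or R = I or I = I
not (R iff R) or ((R or R) or R) = ⊥ or I = I
I ∉ {⊤}.

No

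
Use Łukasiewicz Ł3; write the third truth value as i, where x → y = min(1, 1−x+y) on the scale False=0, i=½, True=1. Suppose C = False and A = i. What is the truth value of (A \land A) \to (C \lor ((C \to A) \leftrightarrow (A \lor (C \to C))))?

A \land A = i \land i = i
C \to A = False \to i = True  [min(1, 1−0+½)]
C \to C = False \to False = True
A \lor (C \to C) = i \lor True = True
(C \to A) \leftrightarrow (A \lor (C \to C)) = True \leftrightarrow True = True
C \lor ((C \to A) \leftrightarrow (A \lor (C \to C))) = False \lor True = True
(A \land A) \to (C \lor ((C \to A) \leftrightarrow (A \lor (C \to C)))) = i \to True = True

True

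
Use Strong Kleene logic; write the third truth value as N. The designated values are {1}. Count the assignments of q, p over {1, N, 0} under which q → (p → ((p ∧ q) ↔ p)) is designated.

6

Of the 9 assignments, 6 give a value in {1}.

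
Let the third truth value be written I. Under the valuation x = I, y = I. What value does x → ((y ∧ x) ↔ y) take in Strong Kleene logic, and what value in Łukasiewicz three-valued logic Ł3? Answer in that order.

In Strong Kleene logic: y ∧ x = I ∧ I = I
(y ∧ x) ↔ y = I ↔ I = I
x → ((y ∧ x) ↔ y) = I → I = I
In Łukasiewicz three-valued logic Ł3: y ∧ x = I ∧ I = I
(y ∧ x) ↔ y = I ↔ I = true  [1 − |½−½|]
x → ((y ∧ x) ↔ y) = I → true = true
They differ because Strong Kleene logic and Łukasiewicz three-valued logic Ł3 treat I differently under implication.

I; true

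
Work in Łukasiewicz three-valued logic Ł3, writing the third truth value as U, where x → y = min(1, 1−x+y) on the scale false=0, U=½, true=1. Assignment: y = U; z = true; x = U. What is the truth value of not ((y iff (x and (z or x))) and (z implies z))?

false

z or x = true or U = true
x and (z or x) = U and true = U
y iff (x and (z or x)) = U iff U = true  [1 − |½−½|]
z implies z = true implies true = true
(y iff (x and (z or x))) and (z implies z) = true and true = true
not ((y iff (x and (z or x))) and (z implies z)) = not true = false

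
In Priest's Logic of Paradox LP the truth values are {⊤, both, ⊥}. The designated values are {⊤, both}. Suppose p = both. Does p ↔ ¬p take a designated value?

¬p = ¬both = both
p ↔ ¬p = both ↔ both = both
both ∈ {⊤, both}.

Yes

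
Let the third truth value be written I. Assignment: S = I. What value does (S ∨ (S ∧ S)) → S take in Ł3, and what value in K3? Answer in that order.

In Ł3: S ∧ S = I ∧ I = I
S ∨ (S ∧ S) = I ∨ I = I
(S ∨ (S ∧ S)) → S = I → I = ⊤  [min(1, 1−½+½)]
In K3: S ∧ S = I ∧ I = I
S ∨ (S ∧ S) = I ∨ I = I
(S ∨ (S ∧ S)) → S = I → I = I  [¬I ∨ I]
They differ because Ł3 and K3 treat I differently under implication.

⊤; I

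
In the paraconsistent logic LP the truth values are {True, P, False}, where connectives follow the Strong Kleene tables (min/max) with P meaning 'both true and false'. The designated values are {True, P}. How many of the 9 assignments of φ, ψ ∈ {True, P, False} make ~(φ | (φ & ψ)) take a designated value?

6

Of the 9 assignments, 6 give a value in {True, P}.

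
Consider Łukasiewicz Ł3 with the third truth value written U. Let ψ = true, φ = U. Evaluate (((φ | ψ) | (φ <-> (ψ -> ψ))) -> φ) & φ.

U

φ | ψ = U | true = true
ψ -> ψ = true -> true = true
φ <-> (ψ -> ψ) = U <-> true = U
(φ | ψ) | (φ <-> (ψ -> ψ)) = true | U = true
((φ | ψ) | (φ <-> (ψ -> ψ))) -> φ = true -> U = U
(((φ | ψ) | (φ <-> (ψ -> ψ))) -> φ) & φ = U & U = U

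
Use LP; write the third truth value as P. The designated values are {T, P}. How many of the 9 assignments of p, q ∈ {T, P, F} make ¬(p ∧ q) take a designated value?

Of the 9 assignments, 8 give a value in {T, P}.

8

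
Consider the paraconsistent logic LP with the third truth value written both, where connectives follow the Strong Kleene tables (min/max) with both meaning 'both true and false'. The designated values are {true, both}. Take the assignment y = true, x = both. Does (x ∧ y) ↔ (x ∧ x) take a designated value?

Yes

x ∧ y = both ∧ true = both
x ∧ x = both ∧ both = both
(x ∧ y) ↔ (x ∧ x) = both ↔ both = both
both ∈ {true, both}.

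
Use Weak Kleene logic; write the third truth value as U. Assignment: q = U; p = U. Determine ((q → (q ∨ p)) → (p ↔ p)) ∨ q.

q ∨ p = U ∨ U = U
q → (q ∨ p) = U → U = U  [any arg is the third value ⇒ result is the third value]
p ↔ p = U ↔ U = U
(q → (q ∨ p)) → (p ↔ p) = U → U = U
((q → (q ∨ p)) → (p ↔ p)) ∨ q = U ∨ U = U

U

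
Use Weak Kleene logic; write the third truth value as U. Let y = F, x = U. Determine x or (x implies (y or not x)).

not x = not U = U
y or not x = F or U = U
x implies (y or not x) = U implies U = U  [any arg is the third value ⇒ result is the third value]
x or (x implies (y or not x)) = U or U = U

U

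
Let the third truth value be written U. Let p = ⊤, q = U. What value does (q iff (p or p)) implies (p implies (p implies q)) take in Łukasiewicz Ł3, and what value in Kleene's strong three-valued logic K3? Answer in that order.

⊤; U

In Łukasiewicz Ł3: p or p = ⊤ or ⊤ = ⊤
q iff (p or p) = U iff ⊤ = U
p implies q = ⊤ implies U = U
p implies (p implies q) = ⊤ implies U = U
(q iff (p or p)) implies (p implies (p implies q)) = U implies U = ⊤
In Kleene's strong three-valued logic K3: p or p = ⊤ or ⊤ = ⊤
q iff (p or p) = U iff ⊤ = U
p implies q = ⊤ implies U = U  [not ⊤ or U]
p implies (p implies q) = ⊤ implies U = U
(q iff (p or p)) implies (p implies (p implies q)) = U implies U = U
They differ because Łukasiewicz Ł3 and Kleene's strong three-valued logic K3 treat U differently under implication.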